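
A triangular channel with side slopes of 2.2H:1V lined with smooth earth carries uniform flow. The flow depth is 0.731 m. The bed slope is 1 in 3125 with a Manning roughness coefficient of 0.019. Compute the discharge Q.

For a triangular section with side slope z = 2.2: A = zy² = 2.2×0.731² = 1.176 m²; P = 2y√(1+z²) = 2×0.731×2.417 = 3.533 m.
Hydraulic radius R = A/P = 1.176/3.533 = 0.3327 m.
Manning's equation: Q = (1/n) A R^(2/3) S^(1/2) = (1/0.019) × 1.176 × 0.3327^(2/3) × 0.00032^(1/2) = 0.531 m³/s.

Q = 0.531 m³/s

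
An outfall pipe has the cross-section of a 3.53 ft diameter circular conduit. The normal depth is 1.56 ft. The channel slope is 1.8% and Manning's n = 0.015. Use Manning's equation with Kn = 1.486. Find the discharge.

For a circular section of diameter D = 3.53 ft at depth y = 1.56 ft, the central angle is θ = 2 arccos(1 − 2y/D) = 2.909 rad. Then A = (D²/8)(θ − sin θ) = 4.171 ft² and P = Dθ/2 = 5.134 ft.
Hydraulic radius R = A/P = 4.171/5.134 = 0.8125 ft.
Manning's equation: Q = (1.486/n) A R^(2/3) S^(1/2) = (1.486/0.015) × 4.171 × 0.8125^(2/3) × 0.018^(1/2) = 48.3 ft³/s.

Q = 48.3 ft³/s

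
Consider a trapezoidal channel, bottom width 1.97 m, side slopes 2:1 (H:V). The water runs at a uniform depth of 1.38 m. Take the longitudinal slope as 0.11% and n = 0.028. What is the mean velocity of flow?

V = 1.02 m/s

With bottom width b = 1.97 m and side slope z = 2: A = (b + zy)y = (1.97 + 2×1.38)×1.38 = 6.527 m²; P = b + 2y√(1+z²) = 1.97 + 2×1.38×2.236 = 8.142 m.
Hydraulic radius R = A/P = 6.527/8.142 = 0.8017 m.
From Manning's equation, V = (1/n) R^(2/3) S^(1/2) = (1/0.028) × 0.8017^(2/3) × 0.0011^(1/2) = 1.02 m/s.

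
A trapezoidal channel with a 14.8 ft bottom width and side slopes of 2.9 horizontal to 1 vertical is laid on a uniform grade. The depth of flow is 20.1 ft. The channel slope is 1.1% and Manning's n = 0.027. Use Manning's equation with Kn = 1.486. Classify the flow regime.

With bottom width b = 14.8 ft and side slope z = 2.9: A = (b + zy)y = (14.8 + 2.9×20.1)×20.1 = 1469 ft²; P = b + 2y√(1+z²) = 14.8 + 2×20.1×3.068 = 138.1 ft.
Hydraulic radius R = A/P = 1469/138.1 = 10.64 ft.
V = (1.486/n) R^(2/3) √S = (1.486/0.027) × 10.64^(2/3) × √0.011 = 27.92 ft/s. Hydraulic depth D_h = A/T = 1469/131.4 = 11.18 ft.
Froude number Fr = V/√(g·D_h) = 27.92/√(32.2×11.18) = 1.47, which is greater than 1, so the flow is supercritical.

supercritical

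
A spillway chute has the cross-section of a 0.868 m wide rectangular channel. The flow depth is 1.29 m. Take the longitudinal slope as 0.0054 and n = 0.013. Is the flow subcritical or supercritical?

Flow area A = b·y = 0.868 × 1.29 = 1.12 m². Wetted perimeter P = b + 2y = 0.868 + 2×1.29 = 3.448 m.
Hydraulic radius R = A/P = 1.12/3.448 = 0.3247 m.
V = (1/n) R^(2/3) √S = (1/0.013) × 0.3247^(2/3) × √0.0054 = 2.671 m/s. Hydraulic depth D_h = A/T = 1.12/0.868 = 1.29 m.
Froude number Fr = V/√(g·D_h) = 2.671/√(9.81×1.29) = 0.751, which is less than 1, so the flow is subcritical.

subcritical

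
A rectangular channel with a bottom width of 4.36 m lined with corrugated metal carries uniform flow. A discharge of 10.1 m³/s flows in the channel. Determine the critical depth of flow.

y_c = 0.818 m

For a rectangular channel, critical depth y_c = (q²/g)^(1/3) where q = Q/b = 10.1/4.36 = 2.317 m²/s.
So y_c = (2.317²/9.81)^(1/3) = 0.818 m.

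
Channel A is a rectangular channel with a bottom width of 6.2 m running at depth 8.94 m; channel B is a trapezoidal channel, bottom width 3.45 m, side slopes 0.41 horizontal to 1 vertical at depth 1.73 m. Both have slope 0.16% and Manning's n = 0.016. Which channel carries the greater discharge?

channel A

Channel A: Flow area A = b·y = 6.2 × 8.94 = 55.43 m². Wetted perimeter P = b + 2y = 6.2 + 2×8.94 = 24.08 m. Hydraulic radius R = A/P = 55.43/24.08 = 2.302 m. Q_A = (1/0.016)·55.43·2.302^(2/3)·√0.0016 = 241.6 m³/s.
Channel B: With bottom width b = 3.45 m and side slope z = 0.41: A = (b + zy)y = (3.45 + 0.41×1.73)×1.73 = 7.196 m²; P = b + 2y√(1+z²) = 3.45 + 2×1.73×1.081 = 7.19 m. Hydraulic radius R = A/P = 7.196/7.19 = 1.001 m. Q_B = (1/0.016)·7.196·1.001^(2/3)·√0.0016 = 18 m³/s.
Q_A = 241.6 m³/s vs Q_B = 18 m³/s, so channel A carries more.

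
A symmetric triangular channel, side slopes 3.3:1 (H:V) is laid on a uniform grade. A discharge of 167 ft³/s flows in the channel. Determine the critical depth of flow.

At critical depth, Q² T / (g A³) = 1, i.e. A³/T = Q²/g = 167²/32.2 = 866.1.
Try y = 2.19 ft: A³/T = 274.3 — too small.
Try y = 3.12 ft: A³/T = 1610 — too large.
Try y = 2.76 ft: A³/T = 872.1 — matches.

y_c = 2.76 ft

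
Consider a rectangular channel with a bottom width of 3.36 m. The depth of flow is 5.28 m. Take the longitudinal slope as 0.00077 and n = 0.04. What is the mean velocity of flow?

Flow area A = b·y = 3.36 × 5.28 = 17.74 m². Wetted perimeter P = b + 2y = 3.36 + 2×5.28 = 13.92 m.
Hydraulic radius R = A/P = 17.74/13.92 = 1.274 m.
From Manning's equation, V = (1/n) R^(2/3) S^(1/2) = (1/0.04) × 1.274^(2/3) × 0.00077^(1/2) = 0.815 m/s.

V = 0.815 m/s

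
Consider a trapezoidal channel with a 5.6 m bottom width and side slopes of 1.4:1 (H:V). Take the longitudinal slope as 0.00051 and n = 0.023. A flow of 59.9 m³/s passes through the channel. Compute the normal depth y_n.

Manning's equation rearranged: A R^(2/3) = nQ / (1·√S) = 0.023 × 59.9 / (√0.00051) = 61.01.
At y = 3.03 m: A R^(2/3) = 45.12 — short.
At y = 3.95 m: A R^(2/3) = 76.4 — over.
At y = 3.53 m: A R^(2/3) = 60.97 — matches.

y_n = 3.53 m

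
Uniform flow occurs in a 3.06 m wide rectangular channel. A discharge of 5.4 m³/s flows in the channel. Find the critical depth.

y_c = 0.682 m

For a rectangular channel, critical depth y_c = (q²/g)^(1/3) where q = Q/b = 5.4/3.06 = 1.765 m²/s.
So y_c = (1.765²/9.81)^(1/3) = 0.682 m.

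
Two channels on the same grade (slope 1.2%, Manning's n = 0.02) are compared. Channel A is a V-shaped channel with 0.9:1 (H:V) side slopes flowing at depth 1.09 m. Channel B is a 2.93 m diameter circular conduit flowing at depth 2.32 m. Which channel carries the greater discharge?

channel B

Channel A: For a triangular section with side slope z = 0.9: A = zy² = 0.9×1.09² = 1.069 m²; P = 2y√(1+z²) = 2×1.09×1.345 = 2.933 m. Hydraulic radius R = A/P = 1.069/2.933 = 0.3646 m. Q_A = (1/0.02)·1.069·0.3646^(2/3)·√0.012 = 2.989 m³/s.
Channel B: For a circular section of diameter D = 2.93 m at depth y = 2.32 m, the central angle is θ = 2 arccos(1 − 2y/D) = 4.388 rad. Then A = (D²/8)(θ − sin θ) = 5.726 m² and P = Dθ/2 = 6.428 m. Hydraulic radius R = A/P = 5.726/6.428 = 0.8907 m. Q_B = (1/0.02)·5.726·0.8907^(2/3)·√0.012 = 29.03 m³/s.
Q_A = 2.989 m³/s vs Q_B = 29.03 m³/s, so channel B carries more.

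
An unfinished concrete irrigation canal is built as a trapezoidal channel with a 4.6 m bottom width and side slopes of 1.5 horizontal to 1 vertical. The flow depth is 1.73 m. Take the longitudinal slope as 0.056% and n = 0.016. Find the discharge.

With bottom width b = 4.6 m and side slope z = 1.5: A = (b + zy)y = (4.6 + 1.5×1.73)×1.73 = 12.45 m²; P = b + 2y√(1+z²) = 4.6 + 2×1.73×1.803 = 10.84 m.
Hydraulic radius R = A/P = 12.45/10.84 = 1.149 m.
Manning's equation: Q = (1/n) A R^(2/3) S^(1/2) = (1/0.016) × 12.45 × 1.149^(2/3) × 0.00056^(1/2) = 20.2 m³/s.

Q = 20.2 m³/s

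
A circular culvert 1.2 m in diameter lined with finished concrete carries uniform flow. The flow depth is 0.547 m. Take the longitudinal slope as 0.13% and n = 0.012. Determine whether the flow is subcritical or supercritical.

subcritical

For a circular section of diameter D = 1.2 m at depth y = 0.547 m, the central angle is θ = 2 arccos(1 − 2y/D) = 2.965 rad. Then A = (D²/8)(θ − sin θ) = 0.502 m² and P = Dθ/2 = 1.779 m.
Hydraulic radius R = A/P = 0.502/1.779 = 0.2822 m.
V = (1/n) R^(2/3) √S = (1/0.012) × 0.2822^(2/3) × √0.0013 = 1.293 m/s. Hydraulic depth D_h = A/T = 0.502/1.195 = 0.4199 m.
Froude number Fr = V/√(g·D_h) = 1.293/√(9.81×0.4199) = 0.637, which is less than 1, so the flow is subcritical.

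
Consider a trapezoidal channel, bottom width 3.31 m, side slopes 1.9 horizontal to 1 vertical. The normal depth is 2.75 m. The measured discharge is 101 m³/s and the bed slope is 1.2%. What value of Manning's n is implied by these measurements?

n = 0.0341

With bottom width b = 3.31 m and side slope z = 1.9: A = (b + zy)y = (3.31 + 1.9×2.75)×2.75 = 23.47 m²; P = b + 2y√(1+z²) = 3.31 + 2×2.75×2.147 = 15.12 m.
Hydraulic radius R = A/P = 23.47/15.12 = 1.552 m.
Rearranging Manning's equation: n = (1/Q) A R^(2/3) S^(1/2) = (1/101) × 23.47 × 1.552^(2/3) × √0.012 = 0.0341.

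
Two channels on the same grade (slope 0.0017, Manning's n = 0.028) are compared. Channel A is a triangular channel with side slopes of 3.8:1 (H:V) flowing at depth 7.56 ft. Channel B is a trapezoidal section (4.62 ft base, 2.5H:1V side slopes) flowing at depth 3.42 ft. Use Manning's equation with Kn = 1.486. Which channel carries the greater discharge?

channel A

Channel A: For a triangular section with side slope z = 3.8: A = zy² = 3.8×7.56² = 217.2 ft²; P = 2y√(1+z²) = 2×7.56×3.929 = 59.41 ft. Hydraulic radius R = A/P = 217.2/59.41 = 3.656 ft. Q_A = (1.486/0.028)·217.2·3.656^(2/3)·√0.0017 = 1128 ft³/s.
Channel B: With bottom width b = 4.62 ft and side slope z = 2.5: A = (b + zy)y = (4.62 + 2.5×3.42)×3.42 = 45.04 ft²; P = b + 2y√(1+z²) = 4.62 + 2×3.42×2.693 = 23.04 ft. Hydraulic radius R = A/P = 45.04/23.04 = 1.955 ft. Q_B = (1.486/0.028)·45.04·1.955^(2/3)·√0.0017 = 154.1 ft³/s.
Q_A = 1128 ft³/s vs Q_B = 154.1 ft³/s, so channel A carries more.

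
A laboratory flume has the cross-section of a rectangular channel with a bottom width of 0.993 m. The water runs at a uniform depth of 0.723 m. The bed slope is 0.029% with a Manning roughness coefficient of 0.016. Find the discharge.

Q = 0.338 m³/s

Flow area A = b·y = 0.993 × 0.723 = 0.7179 m². Wetted perimeter P = b + 2y = 0.993 + 2×0.723 = 2.439 m.
Hydraulic radius R = A/P = 0.7179/2.439 = 0.2944 m.
Manning's equation: Q = (1/n) A R^(2/3) S^(1/2) = (1/0.016) × 0.7179 × 0.2944^(2/3) × 0.00029^(1/2) = 0.338 m³/s.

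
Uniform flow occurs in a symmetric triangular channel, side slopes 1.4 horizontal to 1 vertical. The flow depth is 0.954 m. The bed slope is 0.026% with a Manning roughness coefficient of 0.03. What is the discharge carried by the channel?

For a triangular section with side slope z = 1.4: A = zy² = 1.4×0.954² = 1.274 m²; P = 2y√(1+z²) = 2×0.954×1.72 = 3.283 m.
Hydraulic radius R = A/P = 1.274/3.283 = 0.3882 m.
Manning's equation: Q = (1/n) A R^(2/3) S^(1/2) = (1/0.03) × 1.274 × 0.3882^(2/3) × 0.00026^(1/2) = 0.364 m³/s.

Q = 0.364 m³/s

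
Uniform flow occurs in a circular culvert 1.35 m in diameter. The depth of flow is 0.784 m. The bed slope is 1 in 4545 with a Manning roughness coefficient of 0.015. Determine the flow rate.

Q = 0.438 m³/s

For a circular section of diameter D = 1.35 m at depth y = 0.784 m, the central angle is θ = 2 arccos(1 − 2y/D) = 3.466 rad. Then A = (D²/8)(θ − sin θ) = 0.8622 m² and P = Dθ/2 = 2.34 m.
Hydraulic radius R = A/P = 0.8622/2.34 = 0.3685 m.
Manning's equation: Q = (1/n) A R^(2/3) S^(1/2) = (1/0.015) × 0.8622 × 0.3685^(2/3) × 0.00022^(1/2) = 0.438 m³/s.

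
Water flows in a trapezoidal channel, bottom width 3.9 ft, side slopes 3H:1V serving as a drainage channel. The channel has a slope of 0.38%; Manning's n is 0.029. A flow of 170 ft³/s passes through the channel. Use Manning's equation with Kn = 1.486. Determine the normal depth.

Manning's equation rearranged: A R^(2/3) = nQ / (1.486·√S) = 0.029 × 170 / (1.486 × √0.0038) = 53.82.
Try y = 3.42 ft: A R^(2/3) = 74.21 — high.
Try y = 2.22 ft: A R^(2/3) = 28.02 — low.
Try y = 2.97 ft: A R^(2/3) = 53.71 — close enough.

y_n = 2.97 ft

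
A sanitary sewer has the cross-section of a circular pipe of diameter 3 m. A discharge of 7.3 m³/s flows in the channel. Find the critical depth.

At critical depth, Q² T / (g A³) = 1, i.e. A³/T = Q²/g = 7.3²/9.81 = 5.432.
Try y = 1.45 m: A³/T = 12.93 — high.
Try y = 0.804 m: A³/T = 1.332 — low.
Try y = 1.16 m: A³/T = 5.497 — matches.

y_c = 1.16 m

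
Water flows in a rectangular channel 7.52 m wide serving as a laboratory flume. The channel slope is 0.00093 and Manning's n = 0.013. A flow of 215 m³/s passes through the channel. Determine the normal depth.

y_n = 6.77 m

Manning's equation rearranged: A R^(2/3) = nQ / (1·√S) = 0.013 × 215 / (√0.00093) = 91.65.
Trying y = 4.69 m: A R^(2/3) = 57.6 — low.
Trying y = 8.59 m: A R^(2/3) = 122.6 — high.
Trying y = 6.77 m: A R^(2/3) = 91.7 — close enough.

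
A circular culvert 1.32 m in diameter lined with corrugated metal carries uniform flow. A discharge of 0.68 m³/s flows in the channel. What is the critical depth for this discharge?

At critical depth, Q² T / (g A³) = 1, i.e. A³/T = Q²/g = 0.68²/9.81 = 0.04714.
Try y = 0.383 m: A³/T = 0.0299 — low.
Try y = 0.542 m: A³/T = 0.1142 — high.
Try y = 0.431 m: A³/T = 0.04723 — ≈ 0.04714.

y_c = 0.431 m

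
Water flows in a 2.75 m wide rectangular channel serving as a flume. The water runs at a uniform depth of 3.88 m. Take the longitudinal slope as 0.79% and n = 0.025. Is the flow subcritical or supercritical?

Flow area A = b·y = 2.75 × 3.88 = 10.67 m². Wetted perimeter P = b + 2y = 2.75 + 2×3.88 = 10.51 m.
Hydraulic radius R = A/P = 10.67/10.51 = 1.015 m.
V = (1/n) R^(2/3) √S = (1/0.025) × 1.015^(2/3) × √0.0079 = 3.591 m/s. Hydraulic depth D_h = A/T = 10.67/2.75 = 3.88 m.
Froude number Fr = V/√(g·D_h) = 3.591/√(9.81×3.88) = 0.582, which is less than 1, so the flow is subcritical.

subcritical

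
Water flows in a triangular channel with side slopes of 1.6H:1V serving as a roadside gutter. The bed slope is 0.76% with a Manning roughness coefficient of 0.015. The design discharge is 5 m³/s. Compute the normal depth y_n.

y_n = 0.982 m

Manning's equation rearranged: A R^(2/3) = nQ / (1·√S) = 0.015 × 5 / (√0.0076) = 0.8603.
Try y = 0.871 m: A R^(2/3) = 0.6248 — low.
Try y = 1.24 m: A R^(2/3) = 1.603 — high.
Try y = 0.982 m: A R^(2/3) = 0.8603 — ≈ 0.8603.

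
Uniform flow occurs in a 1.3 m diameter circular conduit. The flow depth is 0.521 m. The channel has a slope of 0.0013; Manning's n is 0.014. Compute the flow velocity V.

For a circular section of diameter D = 1.3 m at depth y = 0.521 m, the central angle is θ = 2 arccos(1 − 2y/D) = 2.742 rad. Then A = (D²/8)(θ − sin θ) = 0.4971 m² and P = Dθ/2 = 1.782 m.
Hydraulic radius R = A/P = 0.4971/1.782 = 0.2789 m.
From Manning's equation, V = (1/n) R^(2/3) S^(1/2) = (1/0.014) × 0.2789^(2/3) × 0.0013^(1/2) = 1.1 m/s.

V = 1.1 m/s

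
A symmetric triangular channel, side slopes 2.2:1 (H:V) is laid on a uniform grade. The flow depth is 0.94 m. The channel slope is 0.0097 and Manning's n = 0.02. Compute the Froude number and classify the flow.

For a triangular section with side slope z = 2.2: A = zy² = 2.2×0.94² = 1.944 m²; P = 2y√(1+z²) = 2×0.94×2.417 = 4.543 m.
Hydraulic radius R = A/P = 1.944/4.543 = 0.4279 m.
V = (1/n) R^(2/3) √S = (1/0.02) × 0.4279^(2/3) × √0.0097 = 2.796 m/s. Hydraulic depth D_h = A/T = 1.944/4.136 = 0.47 m.
Froude number Fr = V/√(g·D_h) = 2.796/√(9.81×0.47) = 1.3, which is greater than 1, so the flow is supercritical.

supercritical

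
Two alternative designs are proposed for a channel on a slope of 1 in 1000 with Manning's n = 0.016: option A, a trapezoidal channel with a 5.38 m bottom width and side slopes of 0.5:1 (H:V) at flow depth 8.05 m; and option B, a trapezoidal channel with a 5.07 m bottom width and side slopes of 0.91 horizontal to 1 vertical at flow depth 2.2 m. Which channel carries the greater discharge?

Channel A: With bottom width b = 5.38 m and side slope z = 0.5: A = (b + zy)y = (5.38 + 0.5×8.05)×8.05 = 75.71 m²; P = b + 2y√(1+z²) = 5.38 + 2×8.05×1.118 = 23.38 m. Hydraulic radius R = A/P = 75.71/23.38 = 3.238 m. Q_A = (1/0.016)·75.71·3.238^(2/3)·√0.001 = 327.5 m³/s.
Channel B: With bottom width b = 5.07 m and side slope z = 0.91: A = (b + zy)y = (5.07 + 0.91×2.2)×2.2 = 15.56 m²; P = b + 2y√(1+z²) = 5.07 + 2×2.2×1.352 = 11.02 m. Hydraulic radius R = A/P = 15.56/11.02 = 1.412 m. Q_B = (1/0.016)·15.56·1.412^(2/3)·√0.001 = 38.7 m³/s.
Q_A = 327.5 m³/s vs Q_B = 38.7 m³/s, so channel A carries more.

channel A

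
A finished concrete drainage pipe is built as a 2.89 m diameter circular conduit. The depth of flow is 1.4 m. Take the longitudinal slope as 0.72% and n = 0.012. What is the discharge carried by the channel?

For a circular section of diameter D = 2.89 m at depth y = 1.4 m, the central angle is θ = 2 arccos(1 − 2y/D) = 3.079 rad. Then A = (D²/8)(θ − sin θ) = 3.15 m² and P = Dθ/2 = 4.45 m.
Hydraulic radius R = A/P = 3.15/4.45 = 0.7079 m.
Manning's equation: Q = (1/n) A R^(2/3) S^(1/2) = (1/0.012) × 3.15 × 0.7079^(2/3) × 0.0072^(1/2) = 17.7 m³/s.

Q = 17.7 m³/s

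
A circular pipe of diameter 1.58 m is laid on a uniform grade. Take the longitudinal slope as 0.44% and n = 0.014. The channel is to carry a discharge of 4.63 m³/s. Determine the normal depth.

Manning's equation rearranged: A R^(2/3) = nQ / (1·√S) = 0.014 × 4.63 / (√0.0044) = 0.9772.
Try y = 0.943 m: A R^(2/3) = 0.7034 — low.
Try y = 1.47 m: A R^(2/3) = 1.135 — high.
Try y = 1.2 m: A R^(2/3) = 0.9765 — matches.

y_n = 1.2 m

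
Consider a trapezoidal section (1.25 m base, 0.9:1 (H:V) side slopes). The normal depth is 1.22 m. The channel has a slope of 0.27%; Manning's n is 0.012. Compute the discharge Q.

With bottom width b = 1.25 m and side slope z = 0.9: A = (b + zy)y = (1.25 + 0.9×1.22)×1.22 = 2.865 m²; P = b + 2y√(1+z²) = 1.25 + 2×1.22×1.345 = 4.533 m.
Hydraulic radius R = A/P = 2.865/4.533 = 0.632 m.
Manning's equation: Q = (1/n) A R^(2/3) S^(1/2) = (1/0.012) × 2.865 × 0.632^(2/3) × 0.0027^(1/2) = 9.13 m³/s.

Q = 9.13 m³/s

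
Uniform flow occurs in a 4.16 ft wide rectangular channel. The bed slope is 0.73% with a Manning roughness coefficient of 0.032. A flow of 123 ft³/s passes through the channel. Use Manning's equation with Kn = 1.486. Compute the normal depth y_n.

Manning's equation rearranged: A R^(2/3) = nQ / (1.486·√S) = 0.032 × 123 / (1.486 × √0.0073) = 31.
At y = 4.37 ft: A R^(2/3) = 22.85 — short.
At y = 6.71 ft: A R^(2/3) = 37.99 — over.
At y = 5.64 ft: A R^(2/3) = 31.01 — matches.

y_n = 5.64 ft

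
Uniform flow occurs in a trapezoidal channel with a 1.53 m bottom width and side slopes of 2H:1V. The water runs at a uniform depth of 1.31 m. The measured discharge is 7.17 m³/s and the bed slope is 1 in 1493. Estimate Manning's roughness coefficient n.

n = 0.016

With bottom width b = 1.53 m and side slope z = 2: A = (b + zy)y = (1.53 + 2×1.31)×1.31 = 5.437 m²; P = b + 2y√(1+z²) = 1.53 + 2×1.31×2.236 = 7.388 m.
Hydraulic radius R = A/P = 5.437/7.388 = 0.7358 m.
Rearranging Manning's equation: n = (1/Q) A R^(2/3) S^(1/2) = (1/7.17) × 5.437 × 0.7358^(2/3) × √0.0006698 = 0.016.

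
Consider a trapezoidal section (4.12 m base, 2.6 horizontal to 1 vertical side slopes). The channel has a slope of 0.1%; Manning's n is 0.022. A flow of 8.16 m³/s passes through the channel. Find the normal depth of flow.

y_n = 1.04 m

Manning's equation rearranged: A R^(2/3) = nQ / (1·√S) = 0.022 × 8.16 / (√0.001) = 5.677.
Try y = 1.32 m: A R^(2/3) = 9.076 — high.
Try y = 0.774 m: A R^(2/3) = 3.236 — low.
Try y = 1.04 m: A R^(2/3) = 5.679 — close enough.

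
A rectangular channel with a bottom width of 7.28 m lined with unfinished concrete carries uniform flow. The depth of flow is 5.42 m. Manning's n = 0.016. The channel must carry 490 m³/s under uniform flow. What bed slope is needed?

S = 0.014

Flow area A = b·y = 7.28 × 5.42 = 39.46 m². Wetted perimeter P = b + 2y = 7.28 + 2×5.42 = 18.12 m.
Hydraulic radius R = A/P = 39.46/18.12 = 2.178 m.
From Manning's equation, S = [nQ / (1 A R^(2/3))]² = [0.016 × 490 / (1 × 39.46 × 2.178^(2/3))]² = 0.014.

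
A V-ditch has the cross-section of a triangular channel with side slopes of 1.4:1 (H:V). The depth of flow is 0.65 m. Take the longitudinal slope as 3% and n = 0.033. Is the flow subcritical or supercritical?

supercritical

For a triangular section with side slope z = 1.4: A = zy² = 1.4×0.65² = 0.5915 m²; P = 2y√(1+z²) = 2×0.65×1.72 = 2.237 m.
Hydraulic radius R = A/P = 0.5915/2.237 = 0.2645 m.
V = (1/n) R^(2/3) √S = (1/0.033) × 0.2645^(2/3) × √0.03 = 2.163 m/s. Hydraulic depth D_h = A/T = 0.5915/1.82 = 0.325 m.
Froude number Fr = V/√(g·D_h) = 2.163/√(9.81×0.325) = 1.21, which is greater than 1, so the flow is supercritical.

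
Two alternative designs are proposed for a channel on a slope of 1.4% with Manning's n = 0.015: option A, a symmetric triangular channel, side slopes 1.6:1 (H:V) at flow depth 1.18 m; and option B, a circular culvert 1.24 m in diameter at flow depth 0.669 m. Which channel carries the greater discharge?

channel A

Channel A: For a triangular section with side slope z = 1.6: A = zy² = 1.6×1.18² = 2.228 m²; P = 2y√(1+z²) = 2×1.18×1.887 = 4.453 m. Hydraulic radius R = A/P = 2.228/4.453 = 0.5003 m. Q_A = (1/0.015)·2.228·0.5003^(2/3)·√0.014 = 11.08 m³/s.
Channel B: For a circular section of diameter D = 1.24 m at depth y = 0.669 m, the central angle is θ = 2 arccos(1 − 2y/D) = 3.3 rad. Then A = (D²/8)(θ − sin θ) = 0.6645 m² and P = Dθ/2 = 2.046 m. Hydraulic radius R = A/P = 0.6645/2.046 = 0.3248 m. Q_B = (1/0.015)·0.6645·0.3248^(2/3)·√0.014 = 2.477 m³/s.
Q_A = 11.08 m³/s vs Q_B = 2.477 m³/s, so channel A carries more.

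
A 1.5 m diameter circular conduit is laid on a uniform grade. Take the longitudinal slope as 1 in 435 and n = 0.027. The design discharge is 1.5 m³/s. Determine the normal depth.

y_n = 1.13 m

Manning's equation rearranged: A R^(2/3) = nQ / (1·√S) = 0.027 × 1.5 / (√0.002299) = 0.8447.
At y = 1.33 m: A R^(2/3) = 0.9727 — high.
At y = 0.847 m: A R^(2/3) = 0.5615 — low.
At y = 1.13 m: A R^(2/3) = 0.8423 — ≈ 0.8447.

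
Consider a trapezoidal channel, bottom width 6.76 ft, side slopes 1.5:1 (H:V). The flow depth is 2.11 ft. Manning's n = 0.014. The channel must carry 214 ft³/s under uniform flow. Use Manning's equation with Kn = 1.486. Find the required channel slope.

S = 0.00561

With bottom width b = 6.76 ft and side slope z = 1.5: A = (b + zy)y = (6.76 + 1.5×2.11)×2.11 = 20.94 ft²; P = b + 2y√(1+z²) = 6.76 + 2×2.11×1.803 = 14.37 ft.
Hydraulic radius R = A/P = 20.94/14.37 = 1.458 ft.
From Manning's equation, S = [nQ / (1.486 A R^(2/3))]² = [0.014 × 214 / (1.486 × 20.94 × 1.458^(2/3))]² = 0.00561.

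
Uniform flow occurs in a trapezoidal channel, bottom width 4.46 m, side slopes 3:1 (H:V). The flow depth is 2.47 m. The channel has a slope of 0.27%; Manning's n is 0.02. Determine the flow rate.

Q = 98 m³/s

With bottom width b = 4.46 m and side slope z = 3: A = (b + zy)y = (4.46 + 3×2.47)×2.47 = 29.32 m²; P = b + 2y√(1+z²) = 4.46 + 2×2.47×3.162 = 20.08 m.
Hydraulic radius R = A/P = 29.32/20.08 = 1.46 m.
Manning's equation: Q = (1/n) A R^(2/3) S^(1/2) = (1/0.02) × 29.32 × 1.46^(2/3) × 0.0027^(1/2) = 98 m³/s.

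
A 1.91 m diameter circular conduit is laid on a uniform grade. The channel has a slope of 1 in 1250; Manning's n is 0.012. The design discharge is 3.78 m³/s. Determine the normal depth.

y_n = 1.44 m

Manning's equation rearranged: A R^(2/3) = nQ / (1·√S) = 0.012 × 3.78 / (√0.0008) = 1.604.
Trying y = 1.22 m: A R^(2/3) = 1.291 — low.
Trying y = 1.71 m: A R^(2/3) = 1.861 — high.
Trying y = 1.44 m: A R^(2/3) = 1.606 — close enough.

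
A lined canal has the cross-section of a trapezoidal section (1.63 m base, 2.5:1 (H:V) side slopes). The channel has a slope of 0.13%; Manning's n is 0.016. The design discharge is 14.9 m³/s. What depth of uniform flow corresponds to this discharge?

y_n = 1.45 m

Manning's equation rearranged: A R^(2/3) = nQ / (1·√S) = 0.016 × 14.9 / (√0.0013) = 6.612.
Trying y = 1.63 m: A R^(2/3) = 8.626 — over.
Trying y = 1.26 m: A R^(2/3) = 4.819 — short.
Trying y = 1.45 m: A R^(2/3) = 6.606 — ≈ 6.612.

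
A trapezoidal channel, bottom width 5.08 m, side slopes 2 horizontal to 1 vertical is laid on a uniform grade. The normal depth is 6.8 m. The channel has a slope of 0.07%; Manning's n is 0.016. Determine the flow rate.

Q = 491 m³/s

With bottom width b = 5.08 m and side slope z = 2: A = (b + zy)y = (5.08 + 2×6.8)×6.8 = 127 m²; P = b + 2y√(1+z²) = 5.08 + 2×6.8×2.236 = 35.49 m.
Hydraulic radius R = A/P = 127/35.49 = 3.579 m.
Manning's equation: Q = (1/n) A R^(2/3) S^(1/2) = (1/0.016) × 127 × 3.579^(2/3) × 0.0007^(1/2) = 491 m³/s.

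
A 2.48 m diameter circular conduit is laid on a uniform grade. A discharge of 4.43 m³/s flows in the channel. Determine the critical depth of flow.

y_c = 0.944 m

At critical depth, Q² T / (g A³) = 1, i.e. A³/T = Q²/g = 4.43²/9.81 = 2.
Trying y = 0.668 m: A³/T = 0.5242 — short.
Trying y = 0.944 m: A³/T = 1.998 — ≈ 2.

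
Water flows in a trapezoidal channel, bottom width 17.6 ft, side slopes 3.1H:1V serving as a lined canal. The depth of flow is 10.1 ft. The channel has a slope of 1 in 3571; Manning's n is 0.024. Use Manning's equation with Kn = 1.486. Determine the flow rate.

Q = 1680 ft³/s

With bottom width b = 17.6 ft and side slope z = 3.1: A = (b + zy)y = (17.6 + 3.1×10.1)×10.1 = 494 ft²; P = b + 2y√(1+z²) = 17.6 + 2×10.1×3.257 = 83.4 ft.
Hydraulic radius R = A/P = 494/83.4 = 5.923 ft.
Manning's equation: Q = (1.486/n) A R^(2/3) S^(1/2) = (1.486/0.024) × 494 × 5.923^(2/3) × 0.00028^(1/2) = 1680 ft³/s.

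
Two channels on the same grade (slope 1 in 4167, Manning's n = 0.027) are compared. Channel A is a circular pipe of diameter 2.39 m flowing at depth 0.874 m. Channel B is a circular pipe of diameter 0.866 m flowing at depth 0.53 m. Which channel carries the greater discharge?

Channel A: For a circular section of diameter D = 2.39 m at depth y = 0.874 m, the central angle is θ = 2 arccos(1 − 2y/D) = 2.598 rad. Then A = (D²/8)(θ − sin θ) = 1.485 m² and P = Dθ/2 = 3.104 m. Hydraulic radius R = A/P = 1.485/3.104 = 0.4785 m. Q_A = (1/0.027)·1.485·0.4785^(2/3)·√0.00024 = 0.5213 m³/s.
Channel B: For a circular section of diameter D = 0.866 m at depth y = 0.53 m, the central angle is θ = 2 arccos(1 − 2y/D) = 3.593 rad. Then A = (D²/8)(θ − sin θ) = 0.3778 m² and P = Dθ/2 = 1.556 m. Hydraulic radius R = A/P = 0.3778/1.556 = 0.2428 m. Q_B = (1/0.027)·0.3778·0.2428^(2/3)·√0.00024 = 0.08436 m³/s.
Q_A = 0.5213 m³/s vs Q_B = 0.08436 m³/s, so channel A carries more.

channel A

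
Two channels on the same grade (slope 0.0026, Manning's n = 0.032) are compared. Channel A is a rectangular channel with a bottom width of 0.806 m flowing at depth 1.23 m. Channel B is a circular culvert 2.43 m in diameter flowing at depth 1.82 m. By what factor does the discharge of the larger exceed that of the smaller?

6.76

Channel A: Flow area A = b·y = 0.806 × 1.23 = 0.9914 m². Wetted perimeter P = b + 2y = 0.806 + 2×1.23 = 3.266 m. Hydraulic radius R = A/P = 0.9914/3.266 = 0.3035 m. Q_A = (1/0.032)·0.9914·0.3035^(2/3)·√0.0026 = 0.7135 m³/s.
Channel B: For a circular section of diameter D = 2.43 m at depth y = 1.82 m, the central angle is θ = 2 arccos(1 − 2y/D) = 4.184 rad. Then A = (D²/8)(θ − sin θ) = 3.726 m² and P = Dθ/2 = 5.084 m. Hydraulic radius R = A/P = 3.726/5.084 = 0.7329 m. Q_B = (1/0.032)·3.726·0.7329^(2/3)·√0.0026 = 4.826 m³/s.
The larger discharge is 4.826 m³/s and the smaller is 0.7135 m³/s; the ratio is 6.76.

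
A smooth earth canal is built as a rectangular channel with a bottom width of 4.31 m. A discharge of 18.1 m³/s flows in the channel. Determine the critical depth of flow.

For a rectangular channel, critical depth y_c = (q²/g)^(1/3) where q = Q/b = 18.1/4.31 = 4.2 m²/s.
So y_c = (4.2²/9.81)^(1/3) = 1.22 m.

y_c = 1.22 m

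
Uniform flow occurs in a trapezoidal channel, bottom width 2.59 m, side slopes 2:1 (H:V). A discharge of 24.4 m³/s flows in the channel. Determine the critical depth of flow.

y_c = 1.45 m

At critical depth, Q² T / (g A³) = 1, i.e. A³/T = Q²/g = 24.4²/9.81 = 60.69.
Trying y = 1.01 m: A³/T = 15.22 — short.
Trying y = 1.45 m: A³/T = 60.13 — ≈ 60.69.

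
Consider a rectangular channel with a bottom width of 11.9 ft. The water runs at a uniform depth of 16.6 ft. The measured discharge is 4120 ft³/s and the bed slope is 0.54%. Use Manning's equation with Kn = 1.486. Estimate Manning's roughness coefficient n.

n = 0.014

Flow area A = b·y = 11.9 × 16.6 = 197.5 ft². Wetted perimeter P = b + 2y = 11.9 + 2×16.6 = 45.1 ft.
Hydraulic radius R = A/P = 197.5/45.1 = 4.38 ft.
Rearranging Manning's equation: n = (1.486/Q) A R^(2/3) S^(1/2) = (1.486/4120) × 197.5 × 4.38^(2/3) × √0.0054 = 0.014.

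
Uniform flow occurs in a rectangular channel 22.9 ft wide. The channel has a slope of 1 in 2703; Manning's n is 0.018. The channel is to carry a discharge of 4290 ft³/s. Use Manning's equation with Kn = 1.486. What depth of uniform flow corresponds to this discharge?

y_n = 29 ft

Manning's equation rearranged: A R^(2/3) = nQ / (1.486·√S) = 0.018 × 4290 / (1.486 × √0.00037) = 2702.
Trying y = 35 ft: A R^(2/3) = 3372 — too large.
Trying y = 29 ft: A R^(2/3) = 2702 — close enough.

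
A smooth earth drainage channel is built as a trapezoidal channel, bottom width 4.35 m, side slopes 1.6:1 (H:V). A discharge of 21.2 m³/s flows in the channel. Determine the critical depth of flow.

y_c = 1.16 m

At critical depth, Q² T / (g A³) = 1, i.e. A³/T = Q²/g = 21.2²/9.81 = 45.81.
Trying y = 1.33 m: A³/T = 74.31 — over.
Trying y = 0.928 m: A³/T = 21.69 — short.
Trying y = 1.16 m: A³/T = 46.28 — close enough.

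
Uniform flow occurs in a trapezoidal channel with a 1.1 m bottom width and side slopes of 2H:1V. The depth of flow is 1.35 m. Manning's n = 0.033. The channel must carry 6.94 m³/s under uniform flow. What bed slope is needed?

With bottom width b = 1.1 m and side slope z = 2: A = (b + zy)y = (1.1 + 2×1.35)×1.35 = 5.13 m²; P = b + 2y√(1+z²) = 1.1 + 2×1.35×2.236 = 7.137 m.
Hydraulic radius R = A/P = 5.13/7.137 = 0.7188 m.
From Manning's equation, S = [nQ / (1 A R^(2/3))]² = [0.033 × 6.94 / (1 × 5.13 × 0.7188^(2/3))]² = 0.0031.

S = 0.0031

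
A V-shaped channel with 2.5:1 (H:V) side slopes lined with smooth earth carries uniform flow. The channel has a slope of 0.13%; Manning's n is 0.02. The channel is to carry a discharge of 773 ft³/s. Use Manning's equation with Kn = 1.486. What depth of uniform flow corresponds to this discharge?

Manning's equation rearranged: A R^(2/3) = nQ / (1.486·√S) = 0.02 × 773 / (1.486 × √0.0013) = 288.5.
Try y = 6.34 ft: A R^(2/3) = 206.4 — low.
Try y = 8.18 ft: A R^(2/3) = 407.2 — high.
Try y = 7.19 ft: A R^(2/3) = 288.7 — matches.

y_n = 7.19 ft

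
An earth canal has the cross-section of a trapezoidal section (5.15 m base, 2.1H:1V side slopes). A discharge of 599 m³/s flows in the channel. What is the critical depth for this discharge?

At critical depth, Q² T / (g A³) = 1, i.e. A³/T = Q²/g = 599²/9.81 = 36580.
Trying y = 5.23 m: A³/T = 22150 — too small.
Trying y = 7.24 m: A³/T = 90000 — too large.
Trying y = 5.88 m: A³/T = 36490 — close enough.

y_c = 5.88 m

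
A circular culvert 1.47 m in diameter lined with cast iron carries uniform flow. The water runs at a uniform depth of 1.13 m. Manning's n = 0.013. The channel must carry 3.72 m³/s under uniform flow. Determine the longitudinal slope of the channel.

S = 0.00351

For a circular section of diameter D = 1.47 m at depth y = 1.13 m, the central angle is θ = 2 arccos(1 − 2y/D) = 4.276 rad. Then A = (D²/8)(θ − sin θ) = 1.4 m² and P = Dθ/2 = 3.143 m.
Hydraulic radius R = A/P = 1.4/3.143 = 0.4454 m.
From Manning's equation, S = [nQ / (1 A R^(2/3))]² = [0.013 × 3.72 / (1 × 1.4 × 0.4454^(2/3))]² = 0.00351.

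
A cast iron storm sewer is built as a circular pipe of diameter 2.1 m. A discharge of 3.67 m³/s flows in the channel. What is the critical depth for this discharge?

y_c = 0.9 m

At critical depth, Q² T / (g A³) = 1, i.e. A³/T = Q²/g = 3.67²/9.81 = 1.373.
Trying y = 0.671 m: A³/T = 0.4427 — too small.
Trying y = 1.14 m: A³/T = 3.386 — too large.
Trying y = 0.9 m: A³/T = 1.371 — ≈ 1.373.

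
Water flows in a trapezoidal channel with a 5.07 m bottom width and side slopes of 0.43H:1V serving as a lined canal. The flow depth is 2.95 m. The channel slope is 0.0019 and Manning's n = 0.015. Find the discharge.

Q = 75.2 m³/s

With bottom width b = 5.07 m and side slope z = 0.43: A = (b + zy)y = (5.07 + 0.43×2.95)×2.95 = 18.7 m²; P = b + 2y√(1+z²) = 5.07 + 2×2.95×1.089 = 11.49 m.
Hydraulic radius R = A/P = 18.7/11.49 = 1.627 m.
Manning's equation: Q = (1/n) A R^(2/3) S^(1/2) = (1/0.015) × 18.7 × 1.627^(2/3) × 0.0019^(1/2) = 75.2 m³/s.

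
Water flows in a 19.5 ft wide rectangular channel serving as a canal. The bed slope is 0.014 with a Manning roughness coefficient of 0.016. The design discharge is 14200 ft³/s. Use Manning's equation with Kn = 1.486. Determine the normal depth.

y_n = 19.1 ft

Manning's equation rearranged: A R^(2/3) = nQ / (1.486·√S) = 0.016 × 14200 / (1.486 × √0.014) = 1292.
Trying y = 24.1 ft: A R^(2/3) = 1710 — high.
Trying y = 16.7 ft: A R^(2/3) = 1094 — low.
Trying y = 19.1 ft: A R^(2/3) = 1291 — matches.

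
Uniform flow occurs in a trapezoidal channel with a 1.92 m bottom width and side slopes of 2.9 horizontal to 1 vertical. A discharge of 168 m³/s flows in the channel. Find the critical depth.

y_c = 3.38 m

At critical depth, Q² T / (g A³) = 1, i.e. A³/T = Q²/g = 168²/9.81 = 2877.
At y = 2.41 m: A³/T = 622.6 — low.
At y = 3.91 m: A³/T = 5665 — high.
At y = 3.38 m: A³/T = 2890 — ≈ 2877.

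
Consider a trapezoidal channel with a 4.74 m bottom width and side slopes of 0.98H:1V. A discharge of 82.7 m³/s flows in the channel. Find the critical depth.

y_c = 2.61 m

At critical depth, Q² T / (g A³) = 1, i.e. A³/T = Q²/g = 82.7²/9.81 = 697.2.
Trying y = 1.91 m: A³/T = 237.4 — short.
Trying y = 2.99 m: A³/T = 1138 — over.
Trying y = 2.61 m: A³/T = 701.2 — ≈ 697.2.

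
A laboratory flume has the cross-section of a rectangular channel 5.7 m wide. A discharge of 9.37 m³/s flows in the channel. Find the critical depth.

For a rectangular channel, critical depth y_c = (q²/g)^(1/3) where q = Q/b = 9.37/5.7 = 1.644 m²/s.
So y_c = (1.644²/9.81)^(1/3) = 0.651 m.

y_c = 0.651 m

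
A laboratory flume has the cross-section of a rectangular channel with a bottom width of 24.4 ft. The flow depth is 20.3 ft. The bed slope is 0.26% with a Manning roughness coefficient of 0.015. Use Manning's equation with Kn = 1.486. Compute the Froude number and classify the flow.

subcritical

Flow area A = b·y = 24.4 × 20.3 = 495.3 ft². Wetted perimeter P = b + 2y = 24.4 + 2×20.3 = 65 ft.
Hydraulic radius R = A/P = 495.3/65 = 7.62 ft.
V = (1.486/n) R^(2/3) √S = (1.486/0.015) × 7.62^(2/3) × √0.0026 = 19.56 ft/s. Hydraulic depth D_h = A/T = 495.3/24.4 = 20.3 ft.
Froude number Fr = V/√(g·D_h) = 19.56/√(32.2×20.3) = 0.765, which is less than 1, so the flow is subcritical.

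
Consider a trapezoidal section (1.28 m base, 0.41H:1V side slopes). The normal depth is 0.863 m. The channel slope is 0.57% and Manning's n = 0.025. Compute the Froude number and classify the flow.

subcritical

With bottom width b = 1.28 m and side slope z = 0.41: A = (b + zy)y = (1.28 + 0.41×0.863)×0.863 = 1.41 m²; P = b + 2y√(1+z²) = 1.28 + 2×0.863×1.081 = 3.145 m.
Hydraulic radius R = A/P = 1.41/3.145 = 0.4483 m.
V = (1/n) R^(2/3) √S = (1/0.025) × 0.4483^(2/3) × √0.0057 = 1.769 m/s. Hydraulic depth D_h = A/T = 1.41/1.988 = 0.7094 m.
Froude number Fr = V/√(g·D_h) = 1.769/√(9.81×0.7094) = 0.671, which is less than 1, so the flow is subcritical.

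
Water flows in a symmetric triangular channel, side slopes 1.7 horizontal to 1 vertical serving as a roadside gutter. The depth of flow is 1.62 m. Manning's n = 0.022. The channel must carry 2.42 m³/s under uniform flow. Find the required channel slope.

S = 0.00023

For a triangular section with side slope z = 1.7: A = zy² = 1.7×1.62² = 4.461 m²; P = 2y√(1+z²) = 2×1.62×1.972 = 6.39 m.
Hydraulic radius R = A/P = 4.461/6.39 = 0.6982 m.
From Manning's equation, S = [nQ / (1 A R^(2/3))]² = [0.022 × 2.42 / (1 × 4.461 × 0.6982^(2/3))]² = 0.00023.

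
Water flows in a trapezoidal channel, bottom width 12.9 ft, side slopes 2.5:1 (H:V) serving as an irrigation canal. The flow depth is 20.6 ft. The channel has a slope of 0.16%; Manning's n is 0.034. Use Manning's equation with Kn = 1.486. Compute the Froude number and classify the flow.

With bottom width b = 12.9 ft and side slope z = 2.5: A = (b + zy)y = (12.9 + 2.5×20.6)×20.6 = 1327 ft²; P = b + 2y√(1+z²) = 12.9 + 2×20.6×2.693 = 123.8 ft.
Hydraulic radius R = A/P = 1327/123.8 = 10.71 ft.
V = (1.486/n) R^(2/3) √S = (1.486/0.034) × 10.71^(2/3) × √0.0016 = 8.496 ft/s. Hydraulic depth D_h = A/T = 1327/115.9 = 11.45 ft.
Froude number Fr = V/√(g·D_h) = 8.496/√(32.2×11.45) = 0.443, which is less than 1, so the flow is subcritical.

subcritical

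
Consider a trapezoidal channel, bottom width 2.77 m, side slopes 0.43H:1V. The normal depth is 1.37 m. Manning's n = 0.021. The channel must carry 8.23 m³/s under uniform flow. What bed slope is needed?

S = 0.0019

With bottom width b = 2.77 m and side slope z = 0.43: A = (b + zy)y = (2.77 + 0.43×1.37)×1.37 = 4.602 m²; P = b + 2y√(1+z²) = 2.77 + 2×1.37×1.089 = 5.753 m.
Hydraulic radius R = A/P = 4.602/5.753 = 0.8 m.
From Manning's equation, S = [nQ / (1 A R^(2/3))]² = [0.021 × 8.23 / (1 × 4.602 × 0.8^(2/3))]² = 0.0019.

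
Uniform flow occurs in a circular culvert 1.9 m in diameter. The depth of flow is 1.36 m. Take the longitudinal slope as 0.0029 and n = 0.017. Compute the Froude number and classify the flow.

subcritical

For a circular section of diameter D = 1.9 m at depth y = 1.36 m, the central angle is θ = 2 arccos(1 − 2y/D) = 4.034 rad. Then A = (D²/8)(θ − sin θ) = 2.172 m² and P = Dθ/2 = 3.832 m.
Hydraulic radius R = A/P = 2.172/3.832 = 0.5667 m.
V = (1/n) R^(2/3) √S = (1/0.017) × 0.5667^(2/3) × √0.0029 = 2.169 m/s. Hydraulic depth D_h = A/T = 2.172/1.714 = 1.267 m.
Froude number Fr = V/√(g·D_h) = 2.169/√(9.81×1.267) = 0.615, which is less than 1, so the flow is subcritical.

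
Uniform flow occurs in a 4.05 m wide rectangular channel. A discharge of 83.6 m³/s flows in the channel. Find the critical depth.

y_c = 3.52 m

For a rectangular channel, critical depth y_c = (q²/g)^(1/3) where q = Q/b = 83.6/4.05 = 20.64 m²/s.
So y_c = (20.64²/9.81)^(1/3) = 3.52 m.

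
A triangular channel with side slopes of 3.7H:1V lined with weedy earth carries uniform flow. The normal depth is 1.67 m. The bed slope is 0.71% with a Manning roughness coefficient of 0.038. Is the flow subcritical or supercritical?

For a triangular section with side slope z = 3.7: A = zy² = 3.7×1.67² = 10.32 m²; P = 2y√(1+z²) = 2×1.67×3.833 = 12.8 m.
Hydraulic radius R = A/P = 10.32/12.8 = 0.8061 m.
V = (1/n) R^(2/3) √S = (1/0.038) × 0.8061^(2/3) × √0.0071 = 1.921 m/s. Hydraulic depth D_h = A/T = 10.32/12.36 = 0.835 m.
Froude number Fr = V/√(g·D_h) = 1.921/√(9.81×0.835) = 0.671, which is less than 1, so the flow is subcritical.

subcritical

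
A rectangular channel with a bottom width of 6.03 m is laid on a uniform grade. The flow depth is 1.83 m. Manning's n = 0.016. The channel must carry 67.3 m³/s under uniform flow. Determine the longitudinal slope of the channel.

S = 0.00801

Flow area A = b·y = 6.03 × 1.83 = 11.03 m². Wetted perimeter P = b + 2y = 6.03 + 2×1.83 = 9.69 m.
Hydraulic radius R = A/P = 11.03/9.69 = 1.139 m.
From Manning's equation, S = [nQ / (1 A R^(2/3))]² = [0.016 × 67.3 / (1 × 11.03 × 1.139^(2/3))]² = 0.00801.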